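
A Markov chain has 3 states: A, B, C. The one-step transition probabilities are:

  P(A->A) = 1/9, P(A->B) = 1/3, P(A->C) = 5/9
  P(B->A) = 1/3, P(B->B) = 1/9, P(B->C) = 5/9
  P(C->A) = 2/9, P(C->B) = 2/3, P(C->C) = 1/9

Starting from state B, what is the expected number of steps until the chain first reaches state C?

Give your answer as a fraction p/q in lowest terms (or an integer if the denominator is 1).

Answer: 9/5

Derivation:
Let h_i = expected steps to first reach C from state i.
Boundary: h_C = 0.
First-step equations for the other states:
  h_A = 1 + 1/9*h_A + 1/3*h_B + 5/9*h_C
  h_B = 1 + 1/3*h_A + 1/9*h_B + 5/9*h_C

Substituting h_C = 0 and rearranging gives the linear system (I - Q) h = 1:
  [8/9, -1/3] . (h_A, h_B) = 1
  [-1/3, 8/9] . (h_A, h_B) = 1

Solving yields:
  h_A = 9/5
  h_B = 9/5

Starting state is B, so the expected hitting time is h_B = 9/5.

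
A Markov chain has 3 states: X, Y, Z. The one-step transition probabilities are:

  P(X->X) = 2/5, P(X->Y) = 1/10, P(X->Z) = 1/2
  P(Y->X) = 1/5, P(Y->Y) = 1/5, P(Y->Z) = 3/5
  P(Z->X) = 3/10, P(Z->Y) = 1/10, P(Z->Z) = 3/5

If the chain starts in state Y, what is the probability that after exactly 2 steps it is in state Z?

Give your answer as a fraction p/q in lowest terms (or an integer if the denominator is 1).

Answer: 29/50

Derivation:
Computing P^2 by repeated multiplication:
P^1 =
  X: [2/5, 1/10, 1/2]
  Y: [1/5, 1/5, 3/5]
  Z: [3/10, 1/10, 3/5]
P^2 =
  X: [33/100, 11/100, 14/25]
  Y: [3/10, 3/25, 29/50]
  Z: [8/25, 11/100, 57/100]

(P^2)[Y -> Z] = 29/50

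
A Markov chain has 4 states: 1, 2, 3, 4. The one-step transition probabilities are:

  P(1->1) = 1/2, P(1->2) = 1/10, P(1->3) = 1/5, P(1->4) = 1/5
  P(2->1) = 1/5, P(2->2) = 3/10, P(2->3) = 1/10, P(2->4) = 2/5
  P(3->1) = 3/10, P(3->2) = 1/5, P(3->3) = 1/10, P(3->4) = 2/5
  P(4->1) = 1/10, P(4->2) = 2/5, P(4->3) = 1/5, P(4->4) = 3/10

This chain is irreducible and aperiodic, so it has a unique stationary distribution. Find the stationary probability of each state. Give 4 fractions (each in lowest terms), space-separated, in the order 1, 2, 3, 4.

Answer: 5/19 5/19 3/19 6/19

Derivation:
The stationary distribution satisfies pi = pi * P, i.e.:
  pi_1 = 1/2*pi_1 + 1/5*pi_2 + 3/10*pi_3 + 1/10*pi_4
  pi_2 = 1/10*pi_1 + 3/10*pi_2 + 1/5*pi_3 + 2/5*pi_4
  pi_3 = 1/5*pi_1 + 1/10*pi_2 + 1/10*pi_3 + 1/5*pi_4
  pi_4 = 1/5*pi_1 + 2/5*pi_2 + 2/5*pi_3 + 3/10*pi_4
with normalization: pi_1 + pi_2 + pi_3 + pi_4 = 1.

Using the first 3 balance equations plus normalization, the linear system A*pi = b is:
  [-1/2, 1/5, 3/10, 1/10] . pi = 0
  [1/10, -7/10, 1/5, 2/5] . pi = 0
  [1/5, 1/10, -9/10, 1/5] . pi = 0
  [1, 1, 1, 1] . pi = 1

Solving yields:
  pi_1 = 5/19
  pi_2 = 5/19
  pi_3 = 3/19
  pi_4 = 6/19

Verification (pi * P):
  5/19*1/2 + 5/19*1/5 + 3/19*3/10 + 6/19*1/10 = 5/19 = pi_1  (ok)
  5/19*1/10 + 5/19*3/10 + 3/19*1/5 + 6/19*2/5 = 5/19 = pi_2  (ok)
  5/19*1/5 + 5/19*1/10 + 3/19*1/10 + 6/19*1/5 = 3/19 = pi_3  (ok)
  5/19*1/5 + 5/19*2/5 + 3/19*2/5 + 6/19*3/10 = 6/19 = pi_4  (ok)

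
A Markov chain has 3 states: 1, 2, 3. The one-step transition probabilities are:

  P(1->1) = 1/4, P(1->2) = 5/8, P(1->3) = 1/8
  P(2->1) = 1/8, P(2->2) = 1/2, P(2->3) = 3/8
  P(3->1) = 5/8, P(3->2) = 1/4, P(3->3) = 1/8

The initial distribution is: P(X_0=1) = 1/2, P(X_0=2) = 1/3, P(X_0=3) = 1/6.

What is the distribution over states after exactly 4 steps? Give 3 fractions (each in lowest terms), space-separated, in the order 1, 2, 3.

Propagating the distribution step by step (d_{t+1} = d_t * P):
d_0 = (1=1/2, 2=1/3, 3=1/6)
  d_1[1] = 1/2*1/4 + 1/3*1/8 + 1/6*5/8 = 13/48
  d_1[2] = 1/2*5/8 + 1/3*1/2 + 1/6*1/4 = 25/48
  d_1[3] = 1/2*1/8 + 1/3*3/8 + 1/6*1/8 = 5/24
d_1 = (1=13/48, 2=25/48, 3=5/24)
  d_2[1] = 13/48*1/4 + 25/48*1/8 + 5/24*5/8 = 101/384
  d_2[2] = 13/48*5/8 + 25/48*1/2 + 5/24*1/4 = 185/384
  d_2[3] = 13/48*1/8 + 25/48*3/8 + 5/24*1/8 = 49/192
d_2 = (1=101/384, 2=185/384, 3=49/192)
  d_3[1] = 101/384*1/4 + 185/384*1/8 + 49/192*5/8 = 877/3072
  d_3[2] = 101/384*5/8 + 185/384*1/2 + 49/192*1/4 = 1441/3072
  d_3[3] = 101/384*1/8 + 185/384*3/8 + 49/192*1/8 = 377/1536
d_3 = (1=877/3072, 2=1441/3072, 3=377/1536)
  d_4[1] = 877/3072*1/4 + 1441/3072*1/8 + 377/1536*5/8 = 6965/24576
  d_4[2] = 877/3072*5/8 + 1441/3072*1/2 + 377/1536*1/4 = 11657/24576
  d_4[3] = 877/3072*1/8 + 1441/3072*3/8 + 377/1536*1/8 = 2977/12288
d_4 = (1=6965/24576, 2=11657/24576, 3=2977/12288)

Answer: 6965/24576 11657/24576 2977/12288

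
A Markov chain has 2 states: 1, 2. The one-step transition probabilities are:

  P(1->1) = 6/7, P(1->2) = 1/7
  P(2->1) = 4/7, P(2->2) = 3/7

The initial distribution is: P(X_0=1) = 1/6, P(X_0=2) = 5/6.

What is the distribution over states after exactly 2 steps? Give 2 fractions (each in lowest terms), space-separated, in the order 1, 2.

Propagating the distribution step by step (d_{t+1} = d_t * P):
d_0 = (1=1/6, 2=5/6)
  d_1[1] = 1/6*6/7 + 5/6*4/7 = 13/21
  d_1[2] = 1/6*1/7 + 5/6*3/7 = 8/21
d_1 = (1=13/21, 2=8/21)
  d_2[1] = 13/21*6/7 + 8/21*4/7 = 110/147
  d_2[2] = 13/21*1/7 + 8/21*3/7 = 37/147
d_2 = (1=110/147, 2=37/147)

Answer: 110/147 37/147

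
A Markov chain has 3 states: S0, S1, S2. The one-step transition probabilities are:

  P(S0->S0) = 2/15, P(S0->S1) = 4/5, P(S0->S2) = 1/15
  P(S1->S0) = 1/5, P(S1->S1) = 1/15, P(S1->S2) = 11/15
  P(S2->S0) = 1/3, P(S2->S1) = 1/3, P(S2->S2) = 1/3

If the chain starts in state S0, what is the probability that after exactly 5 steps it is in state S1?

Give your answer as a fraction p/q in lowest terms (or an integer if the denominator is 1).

Computing P^5 by repeated multiplication:
P^1 =
  S0: [2/15, 4/5, 1/15]
  S1: [1/5, 1/15, 11/15]
  S2: [1/3, 1/3, 1/3]
P^2 =
  S0: [1/5, 41/225, 139/225]
  S1: [64/225, 92/225, 23/75]
  S2: [2/9, 2/5, 17/45]
P^3 =
  S0: [908/3375, 1276/3375, 397/1125]
  S1: [749/3375, 241/675, 1421/3375]
  S2: [53/225, 223/675, 293/675]
P^4 =
  S0: [11599/50625, 18127/50625, 20899/50625]
  S1: [12218/50625, 1922/5625, 21109/50625]
  S2: [2452/10125, 3596/10125, 151/375]
P^5 =
  S0: [182074/759375, 5818/16875, 315491/759375]
  S1: [97/405, 269459/759375, 308041/759375]
  S2: [36077/151875, 10681/30375, 62393/151875]

(P^5)[S0 -> S1] = 5818/16875

Answer: 5818/16875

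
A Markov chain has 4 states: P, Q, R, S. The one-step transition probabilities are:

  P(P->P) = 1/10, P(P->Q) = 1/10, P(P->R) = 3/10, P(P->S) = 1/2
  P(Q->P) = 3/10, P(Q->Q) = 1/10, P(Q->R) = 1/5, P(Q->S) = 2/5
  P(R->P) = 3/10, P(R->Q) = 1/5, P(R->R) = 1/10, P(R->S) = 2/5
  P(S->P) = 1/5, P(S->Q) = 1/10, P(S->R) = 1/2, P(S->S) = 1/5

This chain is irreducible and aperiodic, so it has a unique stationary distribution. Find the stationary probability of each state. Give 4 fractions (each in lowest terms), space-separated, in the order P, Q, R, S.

Answer: 32/145 207/1595 95/319 51/145

Derivation:
The stationary distribution satisfies pi = pi * P, i.e.:
  pi_P = 1/10*pi_P + 3/10*pi_Q + 3/10*pi_R + 1/5*pi_S
  pi_Q = 1/10*pi_P + 1/10*pi_Q + 1/5*pi_R + 1/10*pi_S
  pi_R = 3/10*pi_P + 1/5*pi_Q + 1/10*pi_R + 1/2*pi_S
  pi_S = 1/2*pi_P + 2/5*pi_Q + 2/5*pi_R + 1/5*pi_S
with normalization: pi_P + pi_Q + pi_R + pi_S = 1.

Using the first 3 balance equations plus normalization, the linear system A*pi = b is:
  [-9/10, 3/10, 3/10, 1/5] . pi = 0
  [1/10, -9/10, 1/5, 1/10] . pi = 0
  [3/10, 1/5, -9/10, 1/2] . pi = 0
  [1, 1, 1, 1] . pi = 1

Solving yields:
  pi_P = 32/145
  pi_Q = 207/1595
  pi_R = 95/319
  pi_S = 51/145

Verification (pi * P):
  32/145*1/10 + 207/1595*3/10 + 95/319*3/10 + 51/145*1/5 = 32/145 = pi_P  (ok)
  32/145*1/10 + 207/1595*1/10 + 95/319*1/5 + 51/145*1/10 = 207/1595 = pi_Q  (ok)
  32/145*3/10 + 207/1595*1/5 + 95/319*1/10 + 51/145*1/2 = 95/319 = pi_R  (ok)
  32/145*1/2 + 207/1595*2/5 + 95/319*2/5 + 51/145*1/5 = 51/145 = pi_S  (ok)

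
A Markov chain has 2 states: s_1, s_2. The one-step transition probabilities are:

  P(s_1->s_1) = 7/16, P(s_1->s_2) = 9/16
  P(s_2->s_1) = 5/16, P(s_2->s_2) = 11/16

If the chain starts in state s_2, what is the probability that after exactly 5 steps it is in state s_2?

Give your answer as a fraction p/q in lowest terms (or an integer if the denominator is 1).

Answer: 42131/65536

Derivation:
Computing P^5 by repeated multiplication:
P^1 =
  s_1: [7/16, 9/16]
  s_2: [5/16, 11/16]
P^2 =
  s_1: [47/128, 81/128]
  s_2: [45/128, 83/128]
P^3 =
  s_1: [367/1024, 657/1024]
  s_2: [365/1024, 659/1024]
P^4 =
  s_1: [2927/8192, 5265/8192]
  s_2: [2925/8192, 5267/8192]
P^5 =
  s_1: [23407/65536, 42129/65536]
  s_2: [23405/65536, 42131/65536]

(P^5)[s_2 -> s_2] = 42131/65536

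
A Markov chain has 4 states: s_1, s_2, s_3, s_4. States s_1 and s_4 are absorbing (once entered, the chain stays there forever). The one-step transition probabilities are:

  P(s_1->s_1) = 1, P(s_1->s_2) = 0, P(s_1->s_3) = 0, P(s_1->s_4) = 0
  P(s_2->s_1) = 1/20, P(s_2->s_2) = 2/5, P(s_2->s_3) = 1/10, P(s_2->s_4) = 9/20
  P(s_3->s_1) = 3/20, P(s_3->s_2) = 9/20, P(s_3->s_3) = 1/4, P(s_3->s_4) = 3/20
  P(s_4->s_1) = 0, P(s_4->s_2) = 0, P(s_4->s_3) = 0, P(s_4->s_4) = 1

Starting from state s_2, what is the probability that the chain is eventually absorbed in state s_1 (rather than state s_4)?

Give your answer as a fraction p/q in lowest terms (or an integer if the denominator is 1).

Answer: 7/54

Derivation:
Let a_i = P(absorbed in s_1 | start in state i).
Boundary conditions: a_s_1 = 1, a_s_4 = 0.
For each transient state i, a_i = sum_j P(i->j) * a_j:
  a_s_2 = 1/20*a_s_1 + 2/5*a_s_2 + 1/10*a_s_3 + 9/20*a_s_4
  a_s_3 = 3/20*a_s_1 + 9/20*a_s_2 + 1/4*a_s_3 + 3/20*a_s_4

Substituting a_s_1 = 1 and a_s_4 = 0, rearrange to (I - Q) a = r where r[i] = P(i -> s_1):
  [3/5, -1/10] . (a_s_2, a_s_3) = 1/20
  [-9/20, 3/4] . (a_s_2, a_s_3) = 3/20

Solving yields:
  a_s_2 = 7/54
  a_s_3 = 5/18

Starting state is s_2, so the absorption probability is a_s_2 = 7/54.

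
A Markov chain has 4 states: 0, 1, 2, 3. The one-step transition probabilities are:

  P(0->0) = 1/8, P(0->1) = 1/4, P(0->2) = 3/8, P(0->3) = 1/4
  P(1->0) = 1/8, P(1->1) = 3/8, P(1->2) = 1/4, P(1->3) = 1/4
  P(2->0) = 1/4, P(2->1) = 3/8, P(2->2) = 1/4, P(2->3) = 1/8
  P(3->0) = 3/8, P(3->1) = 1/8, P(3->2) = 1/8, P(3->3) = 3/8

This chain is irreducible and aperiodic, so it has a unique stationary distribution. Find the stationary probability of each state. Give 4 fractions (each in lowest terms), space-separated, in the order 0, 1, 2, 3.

The stationary distribution satisfies pi = pi * P, i.e.:
  pi_0 = 1/8*pi_0 + 1/8*pi_1 + 1/4*pi_2 + 3/8*pi_3
  pi_1 = 1/4*pi_0 + 3/8*pi_1 + 3/8*pi_2 + 1/8*pi_3
  pi_2 = 3/8*pi_0 + 1/4*pi_1 + 1/4*pi_2 + 1/8*pi_3
  pi_3 = 1/4*pi_0 + 1/4*pi_1 + 1/8*pi_2 + 3/8*pi_3
with normalization: pi_0 + pi_1 + pi_2 + pi_3 = 1.

Using the first 3 balance equations plus normalization, the linear system A*pi = b is:
  [-7/8, 1/8, 1/4, 3/8] . pi = 0
  [1/4, -5/8, 3/8, 1/8] . pi = 0
  [3/8, 1/4, -3/4, 1/8] . pi = 0
  [1, 1, 1, 1] . pi = 1

Solving yields:
  pi_0 = 19/87
  pi_1 = 124/435
  pi_2 = 107/435
  pi_3 = 109/435

Verification (pi * P):
  19/87*1/8 + 124/435*1/8 + 107/435*1/4 + 109/435*3/8 = 19/87 = pi_0  (ok)
  19/87*1/4 + 124/435*3/8 + 107/435*3/8 + 109/435*1/8 = 124/435 = pi_1  (ok)
  19/87*3/8 + 124/435*1/4 + 107/435*1/4 + 109/435*1/8 = 107/435 = pi_2  (ok)
  19/87*1/4 + 124/435*1/4 + 107/435*1/8 + 109/435*3/8 = 109/435 = pi_3  (ok)

Answer: 19/87 124/435 107/435 109/435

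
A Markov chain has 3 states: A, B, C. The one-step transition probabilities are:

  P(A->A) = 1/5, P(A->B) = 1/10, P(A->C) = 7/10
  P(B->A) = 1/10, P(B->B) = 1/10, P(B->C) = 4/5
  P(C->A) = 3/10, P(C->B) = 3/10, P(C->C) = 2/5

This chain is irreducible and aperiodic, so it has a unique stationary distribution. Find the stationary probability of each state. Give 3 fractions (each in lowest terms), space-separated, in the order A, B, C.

Answer: 15/64 27/128 71/128

Derivation:
The stationary distribution satisfies pi = pi * P, i.e.:
  pi_A = 1/5*pi_A + 1/10*pi_B + 3/10*pi_C
  pi_B = 1/10*pi_A + 1/10*pi_B + 3/10*pi_C
  pi_C = 7/10*pi_A + 4/5*pi_B + 2/5*pi_C
with normalization: pi_A + pi_B + pi_C = 1.

Using the first 2 balance equations plus normalization, the linear system A*pi = b is:
  [-4/5, 1/10, 3/10] . pi = 0
  [1/10, -9/10, 3/10] . pi = 0
  [1, 1, 1] . pi = 1

Solving yields:
  pi_A = 15/64
  pi_B = 27/128
  pi_C = 71/128

Verification (pi * P):
  15/64*1/5 + 27/128*1/10 + 71/128*3/10 = 15/64 = pi_A  (ok)
  15/64*1/10 + 27/128*1/10 + 71/128*3/10 = 27/128 = pi_B  (ok)
  15/64*7/10 + 27/128*4/5 + 71/128*2/5 = 71/128 = pi_C  (ok)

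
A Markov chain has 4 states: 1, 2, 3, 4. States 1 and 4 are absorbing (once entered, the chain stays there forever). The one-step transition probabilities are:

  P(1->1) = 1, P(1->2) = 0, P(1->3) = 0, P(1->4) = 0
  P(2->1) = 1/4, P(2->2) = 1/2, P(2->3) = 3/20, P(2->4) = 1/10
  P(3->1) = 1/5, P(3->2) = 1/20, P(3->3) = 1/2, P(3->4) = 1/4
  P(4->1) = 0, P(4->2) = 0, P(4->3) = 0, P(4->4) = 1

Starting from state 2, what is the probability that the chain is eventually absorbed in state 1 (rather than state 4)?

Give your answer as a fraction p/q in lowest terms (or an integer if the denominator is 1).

Let a_i = P(absorbed in 1 | start in state i).
Boundary conditions: a_1 = 1, a_4 = 0.
For each transient state i, a_i = sum_j P(i->j) * a_j:
  a_2 = 1/4*a_1 + 1/2*a_2 + 3/20*a_3 + 1/10*a_4
  a_3 = 1/5*a_1 + 1/20*a_2 + 1/2*a_3 + 1/4*a_4

Substituting a_1 = 1 and a_4 = 0, rearrange to (I - Q) a = r where r[i] = P(i -> 1):
  [1/2, -3/20] . (a_2, a_3) = 1/4
  [-1/20, 1/2] . (a_2, a_3) = 1/5

Solving yields:
  a_2 = 62/97
  a_3 = 45/97

Starting state is 2, so the absorption probability is a_2 = 62/97.

Answer: 62/97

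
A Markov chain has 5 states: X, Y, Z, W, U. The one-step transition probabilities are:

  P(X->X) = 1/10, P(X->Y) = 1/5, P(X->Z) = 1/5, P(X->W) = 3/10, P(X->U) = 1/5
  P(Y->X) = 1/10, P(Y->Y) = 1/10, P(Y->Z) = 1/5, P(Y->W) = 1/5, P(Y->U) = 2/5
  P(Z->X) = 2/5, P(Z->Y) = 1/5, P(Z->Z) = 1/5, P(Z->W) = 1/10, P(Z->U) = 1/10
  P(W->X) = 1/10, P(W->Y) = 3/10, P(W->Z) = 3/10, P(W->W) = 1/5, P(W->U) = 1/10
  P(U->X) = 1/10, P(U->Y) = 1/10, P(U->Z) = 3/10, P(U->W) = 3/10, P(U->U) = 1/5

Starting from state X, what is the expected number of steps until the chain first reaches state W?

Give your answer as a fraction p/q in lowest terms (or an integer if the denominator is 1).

Let h_i = expected steps to first reach W from state i.
Boundary: h_W = 0.
First-step equations for the other states:
  h_X = 1 + 1/10*h_X + 1/5*h_Y + 1/5*h_Z + 3/10*h_W + 1/5*h_U
  h_Y = 1 + 1/10*h_X + 1/10*h_Y + 1/5*h_Z + 1/5*h_W + 2/5*h_U
  h_Z = 1 + 2/5*h_X + 1/5*h_Y + 1/5*h_Z + 1/10*h_W + 1/10*h_U
  h_U = 1 + 1/10*h_X + 1/10*h_Y + 3/10*h_Z + 3/10*h_W + 1/5*h_U

Substituting h_W = 0 and rearranging gives the linear system (I - Q) h = 1:
  [9/10, -1/5, -1/5, -1/5] . (h_X, h_Y, h_Z, h_U) = 1
  [-1/10, 9/10, -1/5, -2/5] . (h_X, h_Y, h_Z, h_U) = 1
  [-2/5, -1/5, 4/5, -1/10] . (h_X, h_Y, h_Z, h_U) = 1
  [-1/10, -1/10, -3/10, 4/5] . (h_X, h_Y, h_Z, h_U) = 1

Solving yields:
  h_X = 3770/903
  h_Y = 4120/903
  h_Z = 4520/903
  h_U = 1270/301

Starting state is X, so the expected hitting time is h_X = 3770/903.

Answer: 3770/903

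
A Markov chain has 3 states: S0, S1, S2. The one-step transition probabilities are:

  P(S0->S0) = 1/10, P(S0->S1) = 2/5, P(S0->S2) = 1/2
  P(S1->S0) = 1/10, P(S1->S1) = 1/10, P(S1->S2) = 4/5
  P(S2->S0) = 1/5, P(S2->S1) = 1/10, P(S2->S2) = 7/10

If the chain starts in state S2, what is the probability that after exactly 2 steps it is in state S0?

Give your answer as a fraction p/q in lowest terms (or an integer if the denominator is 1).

Computing P^2 by repeated multiplication:
P^1 =
  S0: [1/10, 2/5, 1/2]
  S1: [1/10, 1/10, 4/5]
  S2: [1/5, 1/10, 7/10]
P^2 =
  S0: [3/20, 13/100, 18/25]
  S1: [9/50, 13/100, 69/100]
  S2: [17/100, 4/25, 67/100]

(P^2)[S2 -> S0] = 17/100

Answer: 17/100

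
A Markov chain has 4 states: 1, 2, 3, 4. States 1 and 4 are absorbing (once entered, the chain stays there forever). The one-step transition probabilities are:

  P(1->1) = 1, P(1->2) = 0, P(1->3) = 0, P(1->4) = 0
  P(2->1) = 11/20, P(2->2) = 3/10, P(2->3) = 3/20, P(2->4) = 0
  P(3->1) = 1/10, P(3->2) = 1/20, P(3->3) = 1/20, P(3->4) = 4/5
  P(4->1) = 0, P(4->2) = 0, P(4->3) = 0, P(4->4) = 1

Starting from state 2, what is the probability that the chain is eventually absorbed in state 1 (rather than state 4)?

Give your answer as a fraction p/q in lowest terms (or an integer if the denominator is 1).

Answer: 215/263

Derivation:
Let a_i = P(absorbed in 1 | start in state i).
Boundary conditions: a_1 = 1, a_4 = 0.
For each transient state i, a_i = sum_j P(i->j) * a_j:
  a_2 = 11/20*a_1 + 3/10*a_2 + 3/20*a_3 + 0*a_4
  a_3 = 1/10*a_1 + 1/20*a_2 + 1/20*a_3 + 4/5*a_4

Substituting a_1 = 1 and a_4 = 0, rearrange to (I - Q) a = r where r[i] = P(i -> 1):
  [7/10, -3/20] . (a_2, a_3) = 11/20
  [-1/20, 19/20] . (a_2, a_3) = 1/10

Solving yields:
  a_2 = 215/263
  a_3 = 39/263

Starting state is 2, so the absorption probability is a_2 = 215/263.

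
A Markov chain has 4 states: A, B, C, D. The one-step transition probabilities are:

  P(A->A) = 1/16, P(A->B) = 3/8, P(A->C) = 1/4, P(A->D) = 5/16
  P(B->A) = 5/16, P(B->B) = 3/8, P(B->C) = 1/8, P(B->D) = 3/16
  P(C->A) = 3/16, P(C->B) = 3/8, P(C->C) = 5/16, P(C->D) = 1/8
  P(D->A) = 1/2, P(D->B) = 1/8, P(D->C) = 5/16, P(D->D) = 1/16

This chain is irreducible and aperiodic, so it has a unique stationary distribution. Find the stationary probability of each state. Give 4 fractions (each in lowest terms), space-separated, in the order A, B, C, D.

Answer: 67/264 29/88 31/132 2/11

Derivation:
The stationary distribution satisfies pi = pi * P, i.e.:
  pi_A = 1/16*pi_A + 5/16*pi_B + 3/16*pi_C + 1/2*pi_D
  pi_B = 3/8*pi_A + 3/8*pi_B + 3/8*pi_C + 1/8*pi_D
  pi_C = 1/4*pi_A + 1/8*pi_B + 5/16*pi_C + 5/16*pi_D
  pi_D = 5/16*pi_A + 3/16*pi_B + 1/8*pi_C + 1/16*pi_D
with normalization: pi_A + pi_B + pi_C + pi_D = 1.

Using the first 3 balance equations plus normalization, the linear system A*pi = b is:
  [-15/16, 5/16, 3/16, 1/2] . pi = 0
  [3/8, -5/8, 3/8, 1/8] . pi = 0
  [1/4, 1/8, -11/16, 5/16] . pi = 0
  [1, 1, 1, 1] . pi = 1

Solving yields:
  pi_A = 67/264
  pi_B = 29/88
  pi_C = 31/132
  pi_D = 2/11

Verification (pi * P):
  67/264*1/16 + 29/88*5/16 + 31/132*3/16 + 2/11*1/2 = 67/264 = pi_A  (ok)
  67/264*3/8 + 29/88*3/8 + 31/132*3/8 + 2/11*1/8 = 29/88 = pi_B  (ok)
  67/264*1/4 + 29/88*1/8 + 31/132*5/16 + 2/11*5/16 = 31/132 = pi_C  (ok)
  67/264*5/16 + 29/88*3/16 + 31/132*1/8 + 2/11*1/16 = 2/11 = pi_D  (ok)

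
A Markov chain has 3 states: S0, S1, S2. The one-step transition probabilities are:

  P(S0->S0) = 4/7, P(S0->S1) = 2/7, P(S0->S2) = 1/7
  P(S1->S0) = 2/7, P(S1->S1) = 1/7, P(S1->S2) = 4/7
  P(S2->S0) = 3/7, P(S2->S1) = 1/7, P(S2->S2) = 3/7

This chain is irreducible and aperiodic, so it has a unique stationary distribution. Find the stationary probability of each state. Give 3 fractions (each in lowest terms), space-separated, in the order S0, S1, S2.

Answer: 20/43 9/43 14/43

Derivation:
The stationary distribution satisfies pi = pi * P, i.e.:
  pi_S0 = 4/7*pi_S0 + 2/7*pi_S1 + 3/7*pi_S2
  pi_S1 = 2/7*pi_S0 + 1/7*pi_S1 + 1/7*pi_S2
  pi_S2 = 1/7*pi_S0 + 4/7*pi_S1 + 3/7*pi_S2
with normalization: pi_S0 + pi_S1 + pi_S2 = 1.

Using the first 2 balance equations plus normalization, the linear system A*pi = b is:
  [-3/7, 2/7, 3/7] . pi = 0
  [2/7, -6/7, 1/7] . pi = 0
  [1, 1, 1] . pi = 1

Solving yields:
  pi_S0 = 20/43
  pi_S1 = 9/43
  pi_S2 = 14/43

Verification (pi * P):
  20/43*4/7 + 9/43*2/7 + 14/43*3/7 = 20/43 = pi_S0  (ok)
  20/43*2/7 + 9/43*1/7 + 14/43*1/7 = 9/43 = pi_S1  (ok)
  20/43*1/7 + 9/43*4/7 + 14/43*3/7 = 14/43 = pi_S2  (ok)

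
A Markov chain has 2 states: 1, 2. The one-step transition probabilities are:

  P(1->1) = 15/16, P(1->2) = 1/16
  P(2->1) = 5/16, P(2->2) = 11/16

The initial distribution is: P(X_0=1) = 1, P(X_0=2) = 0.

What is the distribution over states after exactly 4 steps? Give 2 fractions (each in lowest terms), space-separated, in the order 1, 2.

Answer: 7035/8192 1157/8192

Derivation:
Propagating the distribution step by step (d_{t+1} = d_t * P):
d_0 = (1=1, 2=0)
  d_1[1] = 1*15/16 + 0*5/16 = 15/16
  d_1[2] = 1*1/16 + 0*11/16 = 1/16
d_1 = (1=15/16, 2=1/16)
  d_2[1] = 15/16*15/16 + 1/16*5/16 = 115/128
  d_2[2] = 15/16*1/16 + 1/16*11/16 = 13/128
d_2 = (1=115/128, 2=13/128)
  d_3[1] = 115/128*15/16 + 13/128*5/16 = 895/1024
  d_3[2] = 115/128*1/16 + 13/128*11/16 = 129/1024
d_3 = (1=895/1024, 2=129/1024)
  d_4[1] = 895/1024*15/16 + 129/1024*5/16 = 7035/8192
  d_4[2] = 895/1024*1/16 + 129/1024*11/16 = 1157/8192
d_4 = (1=7035/8192, 2=1157/8192)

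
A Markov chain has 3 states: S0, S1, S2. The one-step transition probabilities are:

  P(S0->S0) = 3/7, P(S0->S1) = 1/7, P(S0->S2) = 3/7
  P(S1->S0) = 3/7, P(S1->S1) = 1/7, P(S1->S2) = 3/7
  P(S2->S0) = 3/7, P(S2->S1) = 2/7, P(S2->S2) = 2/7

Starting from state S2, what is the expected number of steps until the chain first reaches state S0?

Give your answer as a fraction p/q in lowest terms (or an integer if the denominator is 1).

Answer: 7/3

Derivation:
Let h_i = expected steps to first reach S0 from state i.
Boundary: h_S0 = 0.
First-step equations for the other states:
  h_S1 = 1 + 3/7*h_S0 + 1/7*h_S1 + 3/7*h_S2
  h_S2 = 1 + 3/7*h_S0 + 2/7*h_S1 + 2/7*h_S2

Substituting h_S0 = 0 and rearranging gives the linear system (I - Q) h = 1:
  [6/7, -3/7] . (h_S1, h_S2) = 1
  [-2/7, 5/7] . (h_S1, h_S2) = 1

Solving yields:
  h_S1 = 7/3
  h_S2 = 7/3

Starting state is S2, so the expected hitting time is h_S2 = 7/3.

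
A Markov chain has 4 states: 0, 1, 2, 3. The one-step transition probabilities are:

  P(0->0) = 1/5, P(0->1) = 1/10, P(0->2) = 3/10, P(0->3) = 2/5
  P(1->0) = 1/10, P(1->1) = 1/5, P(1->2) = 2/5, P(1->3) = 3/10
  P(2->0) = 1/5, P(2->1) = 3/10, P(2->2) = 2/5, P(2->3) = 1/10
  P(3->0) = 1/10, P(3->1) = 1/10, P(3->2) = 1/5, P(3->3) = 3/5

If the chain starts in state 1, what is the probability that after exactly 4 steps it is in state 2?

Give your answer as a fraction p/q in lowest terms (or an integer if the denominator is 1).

Computing P^4 by repeated multiplication:
P^1 =
  0: [1/5, 1/10, 3/10, 2/5]
  1: [1/10, 1/5, 2/5, 3/10]
  2: [1/5, 3/10, 2/5, 1/10]
  3: [1/10, 1/10, 1/5, 3/5]
P^2 =
  0: [3/20, 17/100, 3/10, 19/50]
  1: [3/20, 1/5, 33/100, 8/25]
  2: [4/25, 21/100, 9/25, 27/100]
  3: [13/100, 3/20, 27/100, 9/20]
P^3 =
  0: [29/200, 177/1000, 309/1000, 369/1000]
  1: [37/250, 93/500, 321/1000, 69/200]
  2: [19/125, 193/1000, 33/100, 13/40]
  3: [7/50, 169/1000, 297/1000, 197/500]
P^4 =
  0: [727/5000, 359/2000, 3117/10000, 1817/5000]
  1: [1469/10000, 457/2500, 1581/5000, 3541/10000]
  2: [741/5000, 1853/10000, 1599/5000, 3467/10000]
  3: [1437/10000, 1763/10000, 192/625, 233/625]

(P^4)[1 -> 2] = 1581/5000

Answer: 1581/5000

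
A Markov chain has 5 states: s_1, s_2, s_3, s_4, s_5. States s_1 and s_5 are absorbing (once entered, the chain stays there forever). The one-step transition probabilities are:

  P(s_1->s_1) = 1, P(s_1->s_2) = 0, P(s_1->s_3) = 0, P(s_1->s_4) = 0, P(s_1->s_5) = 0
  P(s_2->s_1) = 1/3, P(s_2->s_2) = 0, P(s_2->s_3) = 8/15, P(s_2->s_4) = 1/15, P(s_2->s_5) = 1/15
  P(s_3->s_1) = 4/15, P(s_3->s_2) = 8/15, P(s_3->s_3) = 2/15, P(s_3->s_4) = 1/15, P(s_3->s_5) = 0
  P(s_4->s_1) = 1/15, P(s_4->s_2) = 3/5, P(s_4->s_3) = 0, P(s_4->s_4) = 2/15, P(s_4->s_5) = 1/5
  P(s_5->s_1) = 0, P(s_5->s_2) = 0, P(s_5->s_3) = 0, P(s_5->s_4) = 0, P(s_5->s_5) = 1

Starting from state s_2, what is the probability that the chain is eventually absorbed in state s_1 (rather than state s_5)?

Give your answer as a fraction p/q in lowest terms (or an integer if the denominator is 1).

Answer: 641/757

Derivation:
Let a_i = P(absorbed in s_1 | start in state i).
Boundary conditions: a_s_1 = 1, a_s_5 = 0.
For each transient state i, a_i = sum_j P(i->j) * a_j:
  a_s_2 = 1/3*a_s_1 + 0*a_s_2 + 8/15*a_s_3 + 1/15*a_s_4 + 1/15*a_s_5
  a_s_3 = 4/15*a_s_1 + 8/15*a_s_2 + 2/15*a_s_3 + 1/15*a_s_4 + 0*a_s_5
  a_s_4 = 1/15*a_s_1 + 3/5*a_s_2 + 0*a_s_3 + 2/15*a_s_4 + 1/5*a_s_5

Substituting a_s_1 = 1 and a_s_5 = 0, rearrange to (I - Q) a = r where r[i] = P(i -> s_1):
  [1, -8/15, -1/15] . (a_s_2, a_s_3, a_s_4) = 1/3
  [-8/15, 13/15, -1/15] . (a_s_2, a_s_3, a_s_4) = 4/15
  [-3/5, 0, 13/15] . (a_s_2, a_s_3, a_s_4) = 1/15

Solving yields:
  a_s_2 = 641/757
  a_s_3 = 666/757
  a_s_4 = 502/757

Starting state is s_2, so the absorption probability is a_s_2 = 641/757.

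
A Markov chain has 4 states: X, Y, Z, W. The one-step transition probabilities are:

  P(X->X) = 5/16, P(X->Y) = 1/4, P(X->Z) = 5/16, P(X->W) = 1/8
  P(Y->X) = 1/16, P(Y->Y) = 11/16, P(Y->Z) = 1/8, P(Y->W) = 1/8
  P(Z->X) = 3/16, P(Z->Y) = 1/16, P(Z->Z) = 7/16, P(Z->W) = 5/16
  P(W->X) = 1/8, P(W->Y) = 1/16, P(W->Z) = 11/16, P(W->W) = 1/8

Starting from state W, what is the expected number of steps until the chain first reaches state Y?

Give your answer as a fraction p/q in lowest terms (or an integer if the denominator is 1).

Let h_i = expected steps to first reach Y from state i.
Boundary: h_Y = 0.
First-step equations for the other states:
  h_X = 1 + 5/16*h_X + 1/4*h_Y + 5/16*h_Z + 1/8*h_W
  h_Z = 1 + 3/16*h_X + 1/16*h_Y + 7/16*h_Z + 5/16*h_W
  h_W = 1 + 1/8*h_X + 1/16*h_Y + 11/16*h_Z + 1/8*h_W

Substituting h_Y = 0 and rearranging gives the linear system (I - Q) h = 1:
  [11/16, -5/16, -1/8] . (h_X, h_Z, h_W) = 1
  [-3/16, 9/16, -5/16] . (h_X, h_Z, h_W) = 1
  [-1/8, -11/16, 7/8] . (h_X, h_Z, h_W) = 1

Solving yields:
  h_X = 3296/419
  h_Z = 4208/419
  h_W = 4256/419

Starting state is W, so the expected hitting time is h_W = 4256/419.

Answer: 4256/419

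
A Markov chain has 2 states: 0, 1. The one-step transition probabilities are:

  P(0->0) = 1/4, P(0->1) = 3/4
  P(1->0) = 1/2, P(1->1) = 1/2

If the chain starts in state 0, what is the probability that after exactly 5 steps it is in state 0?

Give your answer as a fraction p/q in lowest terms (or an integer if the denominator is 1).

Answer: 409/1024

Derivation:
Computing P^5 by repeated multiplication:
P^1 =
  0: [1/4, 3/4]
  1: [1/2, 1/2]
P^2 =
  0: [7/16, 9/16]
  1: [3/8, 5/8]
P^3 =
  0: [25/64, 39/64]
  1: [13/32, 19/32]
P^4 =
  0: [103/256, 153/256]
  1: [51/128, 77/128]
P^5 =
  0: [409/1024, 615/1024]
  1: [205/512, 307/512]

(P^5)[0 -> 0] = 409/1024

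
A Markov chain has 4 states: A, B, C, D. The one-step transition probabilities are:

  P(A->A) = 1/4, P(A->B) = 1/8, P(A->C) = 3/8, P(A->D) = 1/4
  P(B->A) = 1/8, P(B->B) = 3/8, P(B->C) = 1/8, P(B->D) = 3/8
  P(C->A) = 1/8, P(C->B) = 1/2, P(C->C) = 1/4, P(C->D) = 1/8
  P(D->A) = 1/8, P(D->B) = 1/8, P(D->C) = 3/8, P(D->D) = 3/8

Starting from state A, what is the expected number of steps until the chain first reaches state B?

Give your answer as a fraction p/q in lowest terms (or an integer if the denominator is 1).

Let h_i = expected steps to first reach B from state i.
Boundary: h_B = 0.
First-step equations for the other states:
  h_A = 1 + 1/4*h_A + 1/8*h_B + 3/8*h_C + 1/4*h_D
  h_C = 1 + 1/8*h_A + 1/2*h_B + 1/4*h_C + 1/8*h_D
  h_D = 1 + 1/8*h_A + 1/8*h_B + 3/8*h_C + 3/8*h_D

Substituting h_B = 0 and rearranging gives the linear system (I - Q) h = 1:
  [3/4, -3/8, -1/4] . (h_A, h_C, h_D) = 1
  [-1/8, 3/4, -1/8] . (h_A, h_C, h_D) = 1
  [-1/8, -3/8, 5/8] . (h_A, h_C, h_D) = 1

Solving yields:
  h_A = 4
  h_C = 8/3
  h_D = 4

Starting state is A, so the expected hitting time is h_A = 4.

Answer: 4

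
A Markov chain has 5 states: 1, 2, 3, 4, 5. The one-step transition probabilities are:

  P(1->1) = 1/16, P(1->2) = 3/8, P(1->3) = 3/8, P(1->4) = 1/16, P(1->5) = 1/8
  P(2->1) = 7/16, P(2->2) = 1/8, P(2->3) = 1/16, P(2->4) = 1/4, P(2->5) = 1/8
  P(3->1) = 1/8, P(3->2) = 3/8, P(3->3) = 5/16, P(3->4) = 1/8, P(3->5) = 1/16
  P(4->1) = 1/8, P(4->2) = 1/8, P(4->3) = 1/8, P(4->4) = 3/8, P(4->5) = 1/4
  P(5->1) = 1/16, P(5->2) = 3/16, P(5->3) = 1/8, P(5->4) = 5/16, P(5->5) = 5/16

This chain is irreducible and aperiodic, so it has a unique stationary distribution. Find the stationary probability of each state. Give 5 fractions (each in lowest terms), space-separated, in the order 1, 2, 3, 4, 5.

Answer: 2832/16267 3692/16267 3090/16267 3803/16267 2850/16267

Derivation:
The stationary distribution satisfies pi = pi * P, i.e.:
  pi_1 = 1/16*pi_1 + 7/16*pi_2 + 1/8*pi_3 + 1/8*pi_4 + 1/16*pi_5
  pi_2 = 3/8*pi_1 + 1/8*pi_2 + 3/8*pi_3 + 1/8*pi_4 + 3/16*pi_5
  pi_3 = 3/8*pi_1 + 1/16*pi_2 + 5/16*pi_3 + 1/8*pi_4 + 1/8*pi_5
  pi_4 = 1/16*pi_1 + 1/4*pi_2 + 1/8*pi_3 + 3/8*pi_4 + 5/16*pi_5
  pi_5 = 1/8*pi_1 + 1/8*pi_2 + 1/16*pi_3 + 1/4*pi_4 + 5/16*pi_5
with normalization: pi_1 + pi_2 + pi_3 + pi_4 + pi_5 = 1.

Using the first 4 balance equations plus normalization, the linear system A*pi = b is:
  [-15/16, 7/16, 1/8, 1/8, 1/16] . pi = 0
  [3/8, -7/8, 3/8, 1/8, 3/16] . pi = 0
  [3/8, 1/16, -11/16, 1/8, 1/8] . pi = 0
  [1/16, 1/4, 1/8, -5/8, 5/16] . pi = 0
  [1, 1, 1, 1, 1] . pi = 1

Solving yields:
  pi_1 = 2832/16267
  pi_2 = 3692/16267
  pi_3 = 3090/16267
  pi_4 = 3803/16267
  pi_5 = 2850/16267

Verification (pi * P):
  2832/16267*1/16 + 3692/16267*7/16 + 3090/16267*1/8 + 3803/16267*1/8 + 2850/16267*1/16 = 2832/16267 = pi_1  (ok)
  2832/16267*3/8 + 3692/16267*1/8 + 3090/16267*3/8 + 3803/16267*1/8 + 2850/16267*3/16 = 3692/16267 = pi_2  (ok)
  2832/16267*3/8 + 3692/16267*1/16 + 3090/16267*5/16 + 3803/16267*1/8 + 2850/16267*1/8 = 3090/16267 = pi_3  (ok)
  2832/16267*1/16 + 3692/16267*1/4 + 3090/16267*1/8 + 3803/16267*3/8 + 2850/16267*5/16 = 3803/16267 = pi_4  (ok)
  2832/16267*1/8 + 3692/16267*1/8 + 3090/16267*1/16 + 3803/16267*1/4 + 2850/16267*5/16 = 2850/16267 = pi_5  (ok)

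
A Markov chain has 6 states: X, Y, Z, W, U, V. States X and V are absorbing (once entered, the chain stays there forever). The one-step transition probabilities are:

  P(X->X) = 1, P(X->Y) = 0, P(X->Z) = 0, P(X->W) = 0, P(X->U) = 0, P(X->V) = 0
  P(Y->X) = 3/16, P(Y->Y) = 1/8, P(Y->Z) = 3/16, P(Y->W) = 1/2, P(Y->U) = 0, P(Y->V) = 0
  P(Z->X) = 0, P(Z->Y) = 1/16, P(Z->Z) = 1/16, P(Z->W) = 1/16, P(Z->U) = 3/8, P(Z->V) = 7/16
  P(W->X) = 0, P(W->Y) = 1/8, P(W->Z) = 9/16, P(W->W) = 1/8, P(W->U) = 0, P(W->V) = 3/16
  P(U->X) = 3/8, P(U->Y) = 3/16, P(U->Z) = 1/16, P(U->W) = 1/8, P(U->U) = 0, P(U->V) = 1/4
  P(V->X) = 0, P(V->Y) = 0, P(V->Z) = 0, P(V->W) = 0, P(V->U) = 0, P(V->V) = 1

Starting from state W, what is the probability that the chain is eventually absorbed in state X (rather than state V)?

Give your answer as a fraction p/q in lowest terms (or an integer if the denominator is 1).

Let a_i = P(absorbed in X | start in state i).
Boundary conditions: a_X = 1, a_V = 0.
For each transient state i, a_i = sum_j P(i->j) * a_j:
  a_Y = 3/16*a_X + 1/8*a_Y + 3/16*a_Z + 1/2*a_W + 0*a_U + 0*a_V
  a_Z = 0*a_X + 1/16*a_Y + 1/16*a_Z + 1/16*a_W + 3/8*a_U + 7/16*a_V
  a_W = 0*a_X + 1/8*a_Y + 9/16*a_Z + 1/8*a_W + 0*a_U + 3/16*a_V
  a_U = 3/8*a_X + 3/16*a_Y + 1/16*a_Z + 1/8*a_W + 0*a_U + 1/4*a_V

Substituting a_X = 1 and a_V = 0, rearrange to (I - Q) a = r where r[i] = P(i -> X):
  [7/8, -3/16, -1/2, 0] . (a_Y, a_Z, a_W, a_U) = 3/16
  [-1/16, 15/16, -1/16, -3/8] . (a_Y, a_Z, a_W, a_U) = 0
  [-1/8, -9/16, 7/8, 0] . (a_Y, a_Z, a_W, a_U) = 0
  [-3/16, -1/16, -1/8, 1] . (a_Y, a_Z, a_W, a_U) = 3/8

Solving yields:
  a_Y = 1098/2879
  a_Z = 673/2879
  a_W = 1179/5758
  a_U = 5605/11516

Starting state is W, so the absorption probability is a_W = 1179/5758.

Answer: 1179/5758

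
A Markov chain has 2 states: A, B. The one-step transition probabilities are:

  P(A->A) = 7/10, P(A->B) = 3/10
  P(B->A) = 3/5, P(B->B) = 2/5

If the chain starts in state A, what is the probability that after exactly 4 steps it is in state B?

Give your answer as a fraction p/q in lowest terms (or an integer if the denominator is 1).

Computing P^4 by repeated multiplication:
P^1 =
  A: [7/10, 3/10]
  B: [3/5, 2/5]
P^2 =
  A: [67/100, 33/100]
  B: [33/50, 17/50]
P^3 =
  A: [667/1000, 333/1000]
  B: [333/500, 167/500]
P^4 =
  A: [6667/10000, 3333/10000]
  B: [3333/5000, 1667/5000]

(P^4)[A -> B] = 3333/10000

Answer: 3333/10000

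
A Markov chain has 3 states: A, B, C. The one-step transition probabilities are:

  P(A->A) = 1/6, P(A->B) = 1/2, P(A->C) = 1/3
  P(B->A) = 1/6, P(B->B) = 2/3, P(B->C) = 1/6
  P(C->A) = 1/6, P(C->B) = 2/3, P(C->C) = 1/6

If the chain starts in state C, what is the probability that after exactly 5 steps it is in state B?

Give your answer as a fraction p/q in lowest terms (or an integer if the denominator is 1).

Answer: 23/36

Derivation:
Computing P^5 by repeated multiplication:
P^1 =
  A: [1/6, 1/2, 1/3]
  B: [1/6, 2/3, 1/6]
  C: [1/6, 2/3, 1/6]
P^2 =
  A: [1/6, 23/36, 7/36]
  B: [1/6, 23/36, 7/36]
  C: [1/6, 23/36, 7/36]
P^3 =
  A: [1/6, 23/36, 7/36]
  B: [1/6, 23/36, 7/36]
  C: [1/6, 23/36, 7/36]
P^4 =
  A: [1/6, 23/36, 7/36]
  B: [1/6, 23/36, 7/36]
  C: [1/6, 23/36, 7/36]
P^5 =
  A: [1/6, 23/36, 7/36]
  B: [1/6, 23/36, 7/36]
  C: [1/6, 23/36, 7/36]

(P^5)[C -> B] = 23/36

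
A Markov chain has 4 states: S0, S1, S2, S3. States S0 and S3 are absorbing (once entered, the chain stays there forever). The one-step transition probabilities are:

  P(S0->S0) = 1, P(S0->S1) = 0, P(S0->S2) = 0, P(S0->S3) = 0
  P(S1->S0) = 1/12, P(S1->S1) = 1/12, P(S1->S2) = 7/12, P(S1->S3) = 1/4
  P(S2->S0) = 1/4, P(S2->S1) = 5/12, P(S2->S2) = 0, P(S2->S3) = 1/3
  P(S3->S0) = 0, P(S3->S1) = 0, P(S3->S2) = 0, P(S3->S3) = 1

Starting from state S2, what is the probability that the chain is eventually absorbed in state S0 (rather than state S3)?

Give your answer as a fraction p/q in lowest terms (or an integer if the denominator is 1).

Let a_i = P(absorbed in S0 | start in state i).
Boundary conditions: a_S0 = 1, a_S3 = 0.
For each transient state i, a_i = sum_j P(i->j) * a_j:
  a_S1 = 1/12*a_S0 + 1/12*a_S1 + 7/12*a_S2 + 1/4*a_S3
  a_S2 = 1/4*a_S0 + 5/12*a_S1 + 0*a_S2 + 1/3*a_S3

Substituting a_S0 = 1 and a_S3 = 0, rearrange to (I - Q) a = r where r[i] = P(i -> S0):
  [11/12, -7/12] . (a_S1, a_S2) = 1/12
  [-5/12, 1] . (a_S1, a_S2) = 1/4

Solving yields:
  a_S1 = 33/97
  a_S2 = 38/97

Starting state is S2, so the absorption probability is a_S2 = 38/97.

Answer: 38/97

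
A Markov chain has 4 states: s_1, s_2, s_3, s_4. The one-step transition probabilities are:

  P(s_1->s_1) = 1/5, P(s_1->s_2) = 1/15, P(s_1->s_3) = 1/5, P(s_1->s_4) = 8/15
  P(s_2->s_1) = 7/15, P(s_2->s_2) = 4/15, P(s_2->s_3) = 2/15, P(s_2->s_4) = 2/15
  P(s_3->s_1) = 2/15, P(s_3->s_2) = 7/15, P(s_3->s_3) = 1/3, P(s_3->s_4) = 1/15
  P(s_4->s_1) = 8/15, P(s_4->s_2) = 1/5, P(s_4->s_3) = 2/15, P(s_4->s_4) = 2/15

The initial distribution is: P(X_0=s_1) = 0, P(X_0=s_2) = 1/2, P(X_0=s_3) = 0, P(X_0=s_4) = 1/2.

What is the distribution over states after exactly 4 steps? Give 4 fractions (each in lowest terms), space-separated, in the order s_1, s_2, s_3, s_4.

Propagating the distribution step by step (d_{t+1} = d_t * P):
d_0 = (s_1=0, s_2=1/2, s_3=0, s_4=1/2)
  d_1[s_1] = 0*1/5 + 1/2*7/15 + 0*2/15 + 1/2*8/15 = 1/2
  d_1[s_2] = 0*1/15 + 1/2*4/15 + 0*7/15 + 1/2*1/5 = 7/30
  d_1[s_3] = 0*1/5 + 1/2*2/15 + 0*1/3 + 1/2*2/15 = 2/15
  d_1[s_4] = 0*8/15 + 1/2*2/15 + 0*1/15 + 1/2*2/15 = 2/15
d_1 = (s_1=1/2, s_2=7/30, s_3=2/15, s_4=2/15)
  d_2[s_1] = 1/2*1/5 + 7/30*7/15 + 2/15*2/15 + 2/15*8/15 = 67/225
  d_2[s_2] = 1/2*1/15 + 7/30*4/15 + 2/15*7/15 + 2/15*1/5 = 83/450
  d_2[s_3] = 1/2*1/5 + 7/30*2/15 + 2/15*1/3 + 2/15*2/15 = 29/150
  d_2[s_4] = 1/2*8/15 + 7/30*2/15 + 2/15*1/15 + 2/15*2/15 = 73/225
d_2 = (s_1=67/225, s_2=83/450, s_3=29/150, s_4=73/225)
  d_3[s_1] = 67/225*1/5 + 83/450*7/15 + 29/150*2/15 + 73/225*8/15 = 31/90
  d_3[s_2] = 67/225*1/15 + 83/450*4/15 + 29/150*7/15 + 73/225*1/5 = 1513/6750
  d_3[s_3] = 67/225*1/5 + 83/450*2/15 + 29/150*1/3 + 73/225*2/15 = 259/1350
  d_3[s_4] = 67/225*8/15 + 83/450*2/15 + 29/150*1/15 + 73/225*2/15 = 539/2250
d_3 = (s_1=31/90, s_2=1513/6750, s_3=259/1350, s_4=539/2250)
  d_4[s_1] = 31/90*1/5 + 1513/6750*7/15 + 259/1350*2/15 + 539/2250*8/15 = 16546/50625
  d_4[s_2] = 31/90*1/15 + 1513/6750*4/15 + 259/1350*7/15 + 539/2250*1/5 = 2477/11250
  d_4[s_3] = 31/90*1/5 + 1513/6750*2/15 + 259/1350*1/3 + 539/2250*2/15 = 73/375
  d_4[s_4] = 31/90*8/15 + 1513/6750*2/15 + 259/1350*1/15 + 539/2250*2/15 = 5231/20250
d_4 = (s_1=16546/50625, s_2=2477/11250, s_3=73/375, s_4=5231/20250)

Answer: 16546/50625 2477/11250 73/375 5231/20250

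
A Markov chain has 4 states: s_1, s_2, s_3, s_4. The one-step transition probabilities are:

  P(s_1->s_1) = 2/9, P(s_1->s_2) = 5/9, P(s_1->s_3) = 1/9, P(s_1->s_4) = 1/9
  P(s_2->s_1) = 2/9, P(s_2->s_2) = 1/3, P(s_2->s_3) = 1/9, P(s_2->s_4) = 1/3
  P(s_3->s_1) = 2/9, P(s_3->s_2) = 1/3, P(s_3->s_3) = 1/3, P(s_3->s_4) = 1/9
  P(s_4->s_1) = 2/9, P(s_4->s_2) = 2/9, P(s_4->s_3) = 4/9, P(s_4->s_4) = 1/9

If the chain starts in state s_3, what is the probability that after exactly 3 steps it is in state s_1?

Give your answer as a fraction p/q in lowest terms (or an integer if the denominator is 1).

Answer: 2/9

Derivation:
Computing P^3 by repeated multiplication:
P^1 =
  s_1: [2/9, 5/9, 1/9, 1/9]
  s_2: [2/9, 1/3, 1/9, 1/3]
  s_3: [2/9, 1/3, 1/3, 1/9]
  s_4: [2/9, 2/9, 4/9, 1/9]
P^2 =
  s_1: [2/9, 10/27, 14/81, 19/81]
  s_2: [2/9, 28/81, 20/81, 5/27]
  s_3: [2/9, 10/27, 2/9, 5/27]
  s_4: [2/9, 10/27, 20/81, 13/81]
P^3 =
  s_1: [2/9, 260/729, 166/729, 47/243]
  s_2: [2/9, 88/243, 166/729, 137/729]
  s_3: [2/9, 88/243, 2/9, 47/243]
  s_4: [2/9, 266/729, 160/729, 47/243]

(P^3)[s_3 -> s_1] = 2/9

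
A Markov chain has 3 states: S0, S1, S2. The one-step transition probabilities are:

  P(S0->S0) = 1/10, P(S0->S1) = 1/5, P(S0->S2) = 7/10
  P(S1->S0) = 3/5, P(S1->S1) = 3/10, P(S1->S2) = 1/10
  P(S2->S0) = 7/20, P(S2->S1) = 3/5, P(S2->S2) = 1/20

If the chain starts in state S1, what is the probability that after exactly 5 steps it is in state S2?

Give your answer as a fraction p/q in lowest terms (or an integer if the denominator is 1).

Computing P^5 by repeated multiplication:
P^1 =
  S0: [1/10, 1/5, 7/10]
  S1: [3/5, 3/10, 1/10]
  S2: [7/20, 3/5, 1/20]
P^2 =
  S0: [3/8, 1/2, 1/8]
  S1: [11/40, 27/100, 91/200]
  S2: [33/80, 7/25, 123/400]
P^3 =
  S0: [61/160, 3/10, 51/160]
  S1: [279/800, 409/1000, 969/4000]
  S2: [507/1600, 351/1000, 2657/8000]
P^4 =
  S0: [211/640, 143/400, 1001/3200]
  S1: [5841/16000, 1689/5000, 23771/80000]
  S2: [11473/32000, 7359/20000, 43763/160000]
P^5 =
  S0: [4569/12800, 2887/8000, 18059/64000]
  S1: [109819/320000, 70527/200000, 486689/1600000]
  S2: [225507/640000, 138481/400000, 964617/3200000]

(P^5)[S1 -> S2] = 486689/1600000

Answer: 486689/1600000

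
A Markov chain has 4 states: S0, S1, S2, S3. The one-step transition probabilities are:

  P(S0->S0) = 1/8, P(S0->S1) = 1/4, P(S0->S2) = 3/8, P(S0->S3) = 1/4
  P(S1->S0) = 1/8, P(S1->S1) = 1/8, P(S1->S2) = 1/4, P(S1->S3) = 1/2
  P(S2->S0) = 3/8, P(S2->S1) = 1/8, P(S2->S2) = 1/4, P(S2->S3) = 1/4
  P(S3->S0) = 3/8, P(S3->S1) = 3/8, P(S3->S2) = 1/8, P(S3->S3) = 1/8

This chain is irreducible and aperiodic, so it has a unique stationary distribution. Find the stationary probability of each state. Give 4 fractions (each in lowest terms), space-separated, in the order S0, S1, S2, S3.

Answer: 89/349 157/698 173/698 95/349

Derivation:
The stationary distribution satisfies pi = pi * P, i.e.:
  pi_S0 = 1/8*pi_S0 + 1/8*pi_S1 + 3/8*pi_S2 + 3/8*pi_S3
  pi_S1 = 1/4*pi_S0 + 1/8*pi_S1 + 1/8*pi_S2 + 3/8*pi_S3
  pi_S2 = 3/8*pi_S0 + 1/4*pi_S1 + 1/4*pi_S2 + 1/8*pi_S3
  pi_S3 = 1/4*pi_S0 + 1/2*pi_S1 + 1/4*pi_S2 + 1/8*pi_S3
with normalization: pi_S0 + pi_S1 + pi_S2 + pi_S3 = 1.

Using the first 3 balance equations plus normalization, the linear system A*pi = b is:
  [-7/8, 1/8, 3/8, 3/8] . pi = 0
  [1/4, -7/8, 1/8, 3/8] . pi = 0
  [3/8, 1/4, -3/4, 1/8] . pi = 0
  [1, 1, 1, 1] . pi = 1

Solving yields:
  pi_S0 = 89/349
  pi_S1 = 157/698
  pi_S2 = 173/698
  pi_S3 = 95/349

Verification (pi * P):
  89/349*1/8 + 157/698*1/8 + 173/698*3/8 + 95/349*3/8 = 89/349 = pi_S0  (ok)
  89/349*1/4 + 157/698*1/8 + 173/698*1/8 + 95/349*3/8 = 157/698 = pi_S1  (ok)
  89/349*3/8 + 157/698*1/4 + 173/698*1/4 + 95/349*1/8 = 173/698 = pi_S2  (ok)
  89/349*1/4 + 157/698*1/2 + 173/698*1/4 + 95/349*1/8 = 95/349 = pi_S3  (ok)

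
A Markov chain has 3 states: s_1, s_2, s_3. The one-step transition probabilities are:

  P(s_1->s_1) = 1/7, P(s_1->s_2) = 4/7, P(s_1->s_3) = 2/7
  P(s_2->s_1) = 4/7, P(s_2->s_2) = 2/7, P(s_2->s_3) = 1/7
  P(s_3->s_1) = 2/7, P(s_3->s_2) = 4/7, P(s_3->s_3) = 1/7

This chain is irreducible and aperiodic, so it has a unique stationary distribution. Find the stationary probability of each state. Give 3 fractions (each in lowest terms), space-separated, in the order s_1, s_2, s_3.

Answer: 13/36 4/9 7/36

Derivation:
The stationary distribution satisfies pi = pi * P, i.e.:
  pi_s_1 = 1/7*pi_s_1 + 4/7*pi_s_2 + 2/7*pi_s_3
  pi_s_2 = 4/7*pi_s_1 + 2/7*pi_s_2 + 4/7*pi_s_3
  pi_s_3 = 2/7*pi_s_1 + 1/7*pi_s_2 + 1/7*pi_s_3
with normalization: pi_s_1 + pi_s_2 + pi_s_3 = 1.

Using the first 2 balance equations plus normalization, the linear system A*pi = b is:
  [-6/7, 4/7, 2/7] . pi = 0
  [4/7, -5/7, 4/7] . pi = 0
  [1, 1, 1] . pi = 1

Solving yields:
  pi_s_1 = 13/36
  pi_s_2 = 4/9
  pi_s_3 = 7/36

Verification (pi * P):
  13/36*1/7 + 4/9*4/7 + 7/36*2/7 = 13/36 = pi_s_1  (ok)
  13/36*4/7 + 4/9*2/7 + 7/36*4/7 = 4/9 = pi_s_2  (ok)
  13/36*2/7 + 4/9*1/7 + 7/36*1/7 = 7/36 = pi_s_3  (ok)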